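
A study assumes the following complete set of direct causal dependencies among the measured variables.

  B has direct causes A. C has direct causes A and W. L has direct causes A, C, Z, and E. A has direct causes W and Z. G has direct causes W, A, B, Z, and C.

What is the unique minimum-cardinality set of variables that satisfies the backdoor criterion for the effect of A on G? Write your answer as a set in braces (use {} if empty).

Variables eligible for adjustment (non-descendants of A, excluding A and G): {E, W, Z}.
Backdoor paths from A to G:
  P1: A <- W -> C -> L <- Z -> G
  P2: A <- W -> C -> G
  P3: A <- W -> G
  P4: A <- Z -> L <- C <- W -> G
  P5: A <- Z -> L <- C -> G
  P6: A <- Z -> G
The empty set is not sufficient: P2 (A <- W -> C -> G) has no collider blocking it and no conditioned non-collider, so it is open.
Try {W, Z}:
  P1: blocked at fork node W ∈ conditioning set.
  P2: blocked at fork node W ∈ conditioning set.
  P3: blocked at fork node W ∈ conditioning set.
  P4: blocked at fork node Z ∈ conditioning set.
  P5: blocked at fork node Z ∈ conditioning set.
  P6: blocked at fork node Z ∈ conditioning set.
{W, Z} contains no descendant of A and blocks every backdoor path.
Every element of {W, Z} is needed (dropping W leaves P2 open; dropping Z leaves P6 open), so no proper subset is valid.
Among all size-2 subsets of the eligible variables, only {W, Z} blocks every backdoor path, so it is the unique smallest valid adjustment set.

{W, Z}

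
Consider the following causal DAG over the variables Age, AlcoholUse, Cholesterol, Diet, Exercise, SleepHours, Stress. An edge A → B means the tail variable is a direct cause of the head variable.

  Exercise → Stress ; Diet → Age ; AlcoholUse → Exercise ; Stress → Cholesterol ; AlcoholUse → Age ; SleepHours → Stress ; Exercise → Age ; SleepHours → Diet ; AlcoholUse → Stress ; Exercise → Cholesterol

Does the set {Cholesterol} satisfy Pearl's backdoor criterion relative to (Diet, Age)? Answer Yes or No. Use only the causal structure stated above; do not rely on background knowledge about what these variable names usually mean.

No

Backdoor paths from Diet to Age (paths whose first edge points into Diet):
  P1: Diet <- SleepHours -> Stress <- AlcoholUse -> Exercise -> Age
  P2: Diet <- SleepHours -> Stress <- AlcoholUse -> Age
  P3: Diet <- SleepHours -> Stress <- Exercise <- AlcoholUse -> Age
  P4: Diet <- SleepHours -> Stress <- Exercise -> Age
  P5: Diet <- SleepHours -> Stress -> Cholesterol <- Exercise <- AlcoholUse -> Age
  P6: Diet <- SleepHours -> Stress -> Cholesterol <- Exercise -> Age
Condition 1 (no descendant of Diet in the set): holds — descendants of Diet are {Age}; none are in {Cholesterol}.
Condition 2 (every backdoor path blocked by {Cholesterol}):
  P1: open — collider(s) Stress are conditioned on (or have a conditioned descendant) and no non-collider on the path is in the set.
  P2: open — collider(s) Stress are conditioned on (or have a conditioned descendant) and no non-collider on the path is in the set.
  P3: open — collider(s) Stress are conditioned on (or have a conditioned descendant) and no non-collider on the path is in the set.
  P4: open — collider(s) Stress are conditioned on (or have a conditioned descendant) and no non-collider on the path is in the set.
  P5: open — collider(s) Cholesterol are conditioned on (or have a conditioned descendant) and no non-collider on the path is in the set.
  P6: open — collider(s) Cholesterol are conditioned on (or have a conditioned descendant) and no non-collider on the path is in the set.
{Cholesterol} does not satisfy the backdoor criterion.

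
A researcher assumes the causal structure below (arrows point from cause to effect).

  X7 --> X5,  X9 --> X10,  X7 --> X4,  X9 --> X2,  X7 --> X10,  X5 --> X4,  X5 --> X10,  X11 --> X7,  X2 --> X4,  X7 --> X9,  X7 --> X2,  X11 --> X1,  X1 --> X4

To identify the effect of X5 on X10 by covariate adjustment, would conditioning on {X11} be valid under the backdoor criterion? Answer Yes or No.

No

Backdoor paths from X5 to X10 (paths whose first edge points into X5):
  P1: X5 <- X7 <- X11 -> X1 -> X4 <- X2 <- X9 -> X10
  P2: X5 <- X7 -> X9 -> X10
  P3: X5 <- X7 -> X2 <- X9 -> X10
  P4: X5 <- X7 -> X10
  P5: X5 <- X7 -> X4 <- X2 <- X9 -> X10
Condition 1 (no descendant of X5 in the set): holds — descendants of X5 are {X10, X4}; none are in {X11}.
Condition 2 (every backdoor path blocked by {X11}):
  P1: blocked at fork node X11 ∈ conditioning set.
  P2: open — no interior node is in the conditioning set.
  P3: blocked at collider X2 (neither it nor any descendant is in the conditioning set).
  P4: open — no interior node is in the conditioning set.
  P5: blocked at collider X4 (neither it nor any descendant is in the conditioning set).
{X11} does not satisfy the backdoor criterion.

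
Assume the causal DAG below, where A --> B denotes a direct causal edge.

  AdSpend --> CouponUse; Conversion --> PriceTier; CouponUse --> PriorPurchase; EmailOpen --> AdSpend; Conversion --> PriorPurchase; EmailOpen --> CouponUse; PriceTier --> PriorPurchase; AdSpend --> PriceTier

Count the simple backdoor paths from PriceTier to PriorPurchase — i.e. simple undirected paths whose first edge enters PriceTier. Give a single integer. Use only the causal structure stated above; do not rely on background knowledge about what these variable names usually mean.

3

A backdoor path from PriceTier to PriorPurchase is any simple undirected path whose first edge points into PriceTier (i.e. leaves PriceTier via a parent).
Parents of PriceTier: {AdSpend, Conversion}.
Enumerating:
  P1: PriceTier <- Conversion -> PriorPurchase
  P2: PriceTier <- AdSpend <- EmailOpen -> CouponUse -> PriorPurchase
  P3: PriceTier <- AdSpend -> CouponUse -> PriorPurchase
That exhausts the simple backdoor paths. Count: 3.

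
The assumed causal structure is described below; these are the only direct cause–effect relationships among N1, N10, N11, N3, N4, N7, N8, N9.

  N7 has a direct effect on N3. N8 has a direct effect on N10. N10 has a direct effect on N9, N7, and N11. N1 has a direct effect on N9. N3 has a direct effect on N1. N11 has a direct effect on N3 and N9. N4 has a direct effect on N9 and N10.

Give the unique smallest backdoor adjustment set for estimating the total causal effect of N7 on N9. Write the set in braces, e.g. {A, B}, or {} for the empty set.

{N10}

Variables eligible for adjustment (non-descendants of N7, excluding N7 and N9): {N10, N11, N4, N8}.
Backdoor paths from N7 to N9:
  P1: N7 <- N10 <- N4 -> N9
  P2: N7 <- N10 -> N11 -> N3 -> N1 -> N9
  P3: N7 <- N10 -> N11 -> N9
  P4: N7 <- N10 -> N9
The empty set is not sufficient: P1 (N7 <- N10 <- N4 -> N9) has no collider blocking it and no conditioned non-collider, so it is open.
Try {N10}:
  P1: blocked at chain node N10 ∈ conditioning set.
  P2: blocked at fork node N10 ∈ conditioning set.
  P3: blocked at fork node N10 ∈ conditioning set.
  P4: blocked at fork node N10 ∈ conditioning set.
{N10} contains no descendant of N7 and blocks every backdoor path.
No other singleton works — e.g. {N8} leaves P1 open — so {N10} is the unique smallest valid adjustment set.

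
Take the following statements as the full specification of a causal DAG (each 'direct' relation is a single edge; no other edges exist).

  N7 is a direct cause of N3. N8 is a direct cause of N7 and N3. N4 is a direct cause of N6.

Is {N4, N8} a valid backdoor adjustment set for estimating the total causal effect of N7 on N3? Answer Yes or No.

Yes

Backdoor paths from N7 to N3 (paths whose first edge points into N7):
  P1: N7 <- N8 -> N3
Condition 1 (no descendant of N7 in the set): holds — descendants of N7 are {N3}; none are in {N4, N8}.
Condition 2 (every backdoor path blocked by {N4, N8}):
  P1: blocked at fork node N8 ∈ conditioning set.
{N4, N8} satisfies the backdoor criterion.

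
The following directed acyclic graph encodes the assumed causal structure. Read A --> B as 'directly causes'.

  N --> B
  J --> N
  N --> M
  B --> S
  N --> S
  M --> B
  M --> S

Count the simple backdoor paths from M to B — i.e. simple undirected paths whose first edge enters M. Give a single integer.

2

A backdoor path from M to B is any simple undirected path whose first edge points into M (i.e. leaves M via a parent).
Parents of M: {N}.
Enumerating:
  P1: M <- N -> B
  P2: M <- N -> S <- B
That exhausts the simple backdoor paths. Count: 2.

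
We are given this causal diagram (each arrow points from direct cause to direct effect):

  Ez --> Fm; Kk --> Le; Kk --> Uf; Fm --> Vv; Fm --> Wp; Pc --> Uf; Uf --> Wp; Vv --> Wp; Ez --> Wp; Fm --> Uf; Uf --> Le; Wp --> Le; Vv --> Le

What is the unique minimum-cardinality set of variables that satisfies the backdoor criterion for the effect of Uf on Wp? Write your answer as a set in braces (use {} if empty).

Variables eligible for adjustment (non-descendants of Uf, excluding Uf and Wp): {Ez, Fm, Kk, Pc, Vv}.
Backdoor paths from Uf to Wp:
  P1: Uf <- Kk -> Le <- Vv <- Fm <- Ez -> Wp
  P2: Uf <- Kk -> Le <- Vv <- Fm -> Wp
  P3: Uf <- Kk -> Le <- Vv -> Wp
  P4: Uf <- Kk -> Le <- Wp
  P5: Uf <- Fm <- Ez -> Wp
  P6: Uf <- Fm -> Vv -> Wp
  P7: Uf <- Fm -> Vv -> Le <- Wp
  P8: Uf <- Fm -> Wp
The empty set is not sufficient: P5 (Uf <- Fm <- Ez -> Wp) has no collider blocking it and no conditioned non-collider, so it is open.
Try {Fm}:
  P1: blocked at collider Le (neither it nor any descendant is in the conditioning set).
  P2: blocked at collider Le (neither it nor any descendant is in the conditioning set).
  P3: blocked at collider Le (neither it nor any descendant is in the conditioning set).
  P4: blocked at collider Le (neither it nor any descendant is in the conditioning set).
  P5: blocked at chain node Fm ∈ conditioning set.
  P6: blocked at fork node Fm ∈ conditioning set.
  P7: blocked at fork node Fm ∈ conditioning set.
  P8: blocked at fork node Fm ∈ conditioning set.
{Fm} contains no descendant of Uf and blocks every backdoor path.
No other singleton works — e.g. {Ez} leaves P6 open — so {Fm} is the unique smallest valid adjustment set.

{Fm}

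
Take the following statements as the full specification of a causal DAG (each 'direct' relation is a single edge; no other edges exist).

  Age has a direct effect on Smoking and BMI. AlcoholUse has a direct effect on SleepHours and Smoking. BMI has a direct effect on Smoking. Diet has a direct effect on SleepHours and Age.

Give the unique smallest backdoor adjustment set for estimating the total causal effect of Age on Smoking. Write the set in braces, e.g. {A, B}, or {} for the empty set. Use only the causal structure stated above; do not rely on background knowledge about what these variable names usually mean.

{}

Variables eligible for adjustment (non-descendants of Age, excluding Age and Smoking): {AlcoholUse, Diet, SleepHours}.
Backdoor paths from Age to Smoking:
  P1: Age <- Diet -> SleepHours <- AlcoholUse -> Smoking
Each backdoor path contains an unconditioned collider, so every path is already blocked with the empty conditioning set:
  P1: blocked at collider SleepHours (neither it nor any descendant is in the conditioning set).
The empty set is therefore the unique smallest valid set.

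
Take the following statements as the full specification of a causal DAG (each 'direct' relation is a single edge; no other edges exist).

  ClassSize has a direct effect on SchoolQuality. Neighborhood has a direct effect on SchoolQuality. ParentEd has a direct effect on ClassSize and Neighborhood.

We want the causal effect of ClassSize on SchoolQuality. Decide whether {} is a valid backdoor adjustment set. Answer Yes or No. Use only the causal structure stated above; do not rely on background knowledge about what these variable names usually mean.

Backdoor paths from ClassSize to SchoolQuality (paths whose first edge points into ClassSize):
  P1: ClassSize <- ParentEd -> Neighborhood -> SchoolQuality
Condition 1 (no descendant of ClassSize in the set): holds — descendants of ClassSize are {SchoolQuality}; none are in {}.
Condition 2 (every backdoor path blocked by {}):
  P1: open — no interior node is in the conditioning set.
{} does not satisfy the backdoor criterion.

No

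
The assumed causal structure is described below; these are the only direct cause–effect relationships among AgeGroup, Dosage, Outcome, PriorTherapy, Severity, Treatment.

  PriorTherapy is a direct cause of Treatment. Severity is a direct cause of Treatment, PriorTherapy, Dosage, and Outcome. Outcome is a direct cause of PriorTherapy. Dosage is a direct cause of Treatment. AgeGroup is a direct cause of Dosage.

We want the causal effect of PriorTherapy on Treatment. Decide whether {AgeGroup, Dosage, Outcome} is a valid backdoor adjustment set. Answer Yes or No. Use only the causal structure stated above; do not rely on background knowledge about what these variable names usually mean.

Backdoor paths from PriorTherapy to Treatment (paths whose first edge points into PriorTherapy):
  P1: PriorTherapy <- Severity -> Dosage -> Treatment
  P2: PriorTherapy <- Severity -> Treatment
  P3: PriorTherapy <- Outcome <- Severity -> Dosage -> Treatment
  P4: PriorTherapy <- Outcome <- Severity -> Treatment
Condition 1 (no descendant of PriorTherapy in the set): holds — descendants of PriorTherapy are {Treatment}; none are in {AgeGroup, Dosage, Outcome}.
Condition 2 (every backdoor path blocked by {AgeGroup, Dosage, Outcome}):
  P1: blocked at chain node Dosage ∈ conditioning set.
  P2: open — no interior node is in the conditioning set.
  P3: blocked at chain node Outcome ∈ conditioning set.
  P4: blocked at chain node Outcome ∈ conditioning set.
{AgeGroup, Dosage, Outcome} does not satisfy the backdoor criterion.

No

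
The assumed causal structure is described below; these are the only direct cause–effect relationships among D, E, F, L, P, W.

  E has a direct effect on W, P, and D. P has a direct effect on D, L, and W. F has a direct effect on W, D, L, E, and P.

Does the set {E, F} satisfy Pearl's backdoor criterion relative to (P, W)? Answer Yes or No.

Backdoor paths from P to W (paths whose first edge points into P):
  P1: P <- F -> E -> W
  P2: P <- F -> D <- E -> W
  P3: P <- F -> W
  P4: P <- E <- F -> W
  P5: P <- E -> D <- F -> W
  P6: P <- E -> W
Condition 1 (no descendant of P in the set): holds — descendants of P are {D, L, W}; none are in {E, F}.
Condition 2 (every backdoor path blocked by {E, F}):
  P1: blocked at fork node F ∈ conditioning set.
  P2: blocked at fork node F ∈ conditioning set.
  P3: blocked at fork node F ∈ conditioning set.
  P4: blocked at chain node E ∈ conditioning set.
  P5: blocked at fork node E ∈ conditioning set.
  P6: blocked at fork node E ∈ conditioning set.
{E, F} satisfies the backdoor criterion.

Yes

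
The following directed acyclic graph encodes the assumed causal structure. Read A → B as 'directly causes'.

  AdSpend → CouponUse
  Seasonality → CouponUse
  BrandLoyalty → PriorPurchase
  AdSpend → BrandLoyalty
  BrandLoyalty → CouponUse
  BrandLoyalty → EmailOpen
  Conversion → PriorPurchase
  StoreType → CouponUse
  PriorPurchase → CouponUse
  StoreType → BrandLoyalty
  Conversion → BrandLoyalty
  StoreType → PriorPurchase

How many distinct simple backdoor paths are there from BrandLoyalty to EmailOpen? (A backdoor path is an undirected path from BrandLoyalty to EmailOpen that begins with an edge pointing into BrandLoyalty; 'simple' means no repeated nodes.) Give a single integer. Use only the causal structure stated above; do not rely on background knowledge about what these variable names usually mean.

0

A backdoor path from BrandLoyalty to EmailOpen is any simple undirected path whose first edge points into BrandLoyalty (i.e. leaves BrandLoyalty via a parent).
Parents of BrandLoyalty: {AdSpend, Conversion, StoreType}.
No simple path from any parent of BrandLoyalty reaches EmailOpen without revisiting BrandLoyalty, so there are no backdoor paths.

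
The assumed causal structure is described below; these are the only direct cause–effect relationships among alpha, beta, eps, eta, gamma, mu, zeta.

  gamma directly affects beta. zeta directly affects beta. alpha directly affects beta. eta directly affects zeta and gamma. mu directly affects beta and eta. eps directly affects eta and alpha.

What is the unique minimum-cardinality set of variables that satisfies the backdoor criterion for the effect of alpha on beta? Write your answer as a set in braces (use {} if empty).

{eps}

Variables eligible for adjustment (non-descendants of alpha, excluding alpha and beta): {eps, eta, gamma, mu, zeta}.
Backdoor paths from alpha to beta:
  P1: alpha <- eps -> eta <- mu -> beta
  P2: alpha <- eps -> eta -> gamma -> beta
  P3: alpha <- eps -> eta -> zeta -> beta
The empty set is not sufficient: P2 (alpha <- eps -> eta -> gamma -> beta) has no collider blocking it and no conditioned non-collider, so it is open.
Try {eps}:
  P1: blocked at fork node eps ∈ conditioning set.
  P2: blocked at fork node eps ∈ conditioning set.
  P3: blocked at fork node eps ∈ conditioning set.
{eps} contains no descendant of alpha and blocks every backdoor path.
No other singleton works — e.g. {mu} leaves P2 open — so {eps} is the unique smallest valid adjustment set.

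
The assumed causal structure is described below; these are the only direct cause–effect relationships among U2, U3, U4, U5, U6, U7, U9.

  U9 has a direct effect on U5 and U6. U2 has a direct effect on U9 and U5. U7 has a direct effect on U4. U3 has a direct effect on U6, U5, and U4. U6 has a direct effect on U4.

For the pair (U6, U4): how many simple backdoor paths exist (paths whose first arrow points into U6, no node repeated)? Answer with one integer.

3

A backdoor path from U6 to U4 is any simple undirected path whose first edge points into U6 (i.e. leaves U6 via a parent).
Parents of U6: {U3, U9}.
Enumerating:
  P1: U6 <- U3 -> U4
  P2: U6 <- U9 <- U2 -> U5 <- U3 -> U4
  P3: U6 <- U9 -> U5 <- U3 -> U4
That exhausts the simple backdoor paths. Count: 3.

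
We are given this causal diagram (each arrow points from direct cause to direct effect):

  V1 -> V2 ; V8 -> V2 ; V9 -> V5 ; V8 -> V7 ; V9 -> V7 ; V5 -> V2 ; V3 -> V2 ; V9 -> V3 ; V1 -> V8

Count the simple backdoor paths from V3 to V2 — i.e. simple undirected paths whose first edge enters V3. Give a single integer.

A backdoor path from V3 to V2 is any simple undirected path whose first edge points into V3 (i.e. leaves V3 via a parent).
Parents of V3: {V9}.
Enumerating:
  P1: V3 <- V9 -> V5 -> V2
  P2: V3 <- V9 -> V7 <- V8 <- V1 -> V2
  P3: V3 <- V9 -> V7 <- V8 -> V2
That exhausts the simple backdoor paths. Count: 3.

3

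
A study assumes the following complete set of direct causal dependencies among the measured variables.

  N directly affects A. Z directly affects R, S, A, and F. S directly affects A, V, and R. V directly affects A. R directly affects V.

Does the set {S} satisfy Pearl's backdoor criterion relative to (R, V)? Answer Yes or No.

Backdoor paths from R to V (paths whose first edge points into R):
  P1: R <- Z -> S -> V
  P2: R <- Z -> S -> A <- V
  P3: R <- Z -> A <- S -> V
  P4: R <- Z -> A <- V
  P5: R <- S <- Z -> A <- V
  P6: R <- S -> V
  P7: R <- S -> A <- V
Condition 1 (no descendant of R in the set): holds — descendants of R are {A, V}; none are in {S}.
Condition 2 (every backdoor path blocked by {S}):
  P1: blocked at chain node S ∈ conditioning set.
  P2: blocked at chain node S ∈ conditioning set.
  P3: blocked at collider A (neither it nor any descendant is in the conditioning set).
  P4: blocked at collider A (neither it nor any descendant is in the conditioning set).
  P5: blocked at chain node S ∈ conditioning set.
  P6: blocked at fork node S ∈ conditioning set.
  P7: blocked at fork node S ∈ conditioning set.
{S} satisfies the backdoor criterion.

Yes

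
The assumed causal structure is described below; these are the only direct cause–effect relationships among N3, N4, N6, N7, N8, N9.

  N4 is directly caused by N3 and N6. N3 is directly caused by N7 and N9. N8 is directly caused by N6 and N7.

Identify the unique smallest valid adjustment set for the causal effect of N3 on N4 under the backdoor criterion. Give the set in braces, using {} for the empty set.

{}

Variables eligible for adjustment (non-descendants of N3, excluding N3 and N4): {N6, N7, N8, N9}.
Backdoor paths from N3 to N4:
  P1: N3 <- N7 -> N8 <- N6 -> N4
Each backdoor path contains an unconditioned collider, so every path is already blocked with the empty conditioning set:
  P1: blocked at collider N8 (neither it nor any descendant is in the conditioning set).
The empty set is therefore the unique smallest valid set.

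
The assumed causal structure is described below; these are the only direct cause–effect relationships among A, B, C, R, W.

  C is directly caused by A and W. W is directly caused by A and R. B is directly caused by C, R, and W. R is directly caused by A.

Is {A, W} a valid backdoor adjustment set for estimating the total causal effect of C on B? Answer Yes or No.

Yes

Backdoor paths from C to B (paths whose first edge points into C):
  P1: C <- A -> R -> W -> B
  P2: C <- A -> R -> B
  P3: C <- A -> W <- R -> B
  P4: C <- A -> W -> B
  P5: C <- W <- A -> R -> B
  P6: C <- W <- R -> B
  P7: C <- W -> B
Condition 1 (no descendant of C in the set): holds — descendants of C are {B}; none are in {A, W}.
Condition 2 (every backdoor path blocked by {A, W}):
  P1: blocked at fork node A ∈ conditioning set.
  P2: blocked at fork node A ∈ conditioning set.
  P3: blocked at fork node A ∈ conditioning set.
  P4: blocked at fork node A ∈ conditioning set.
  P5: blocked at chain node W ∈ conditioning set.
  P6: blocked at chain node W ∈ conditioning set.
  P7: blocked at fork node W ∈ conditioning set.
{A, W} satisfies the backdoor criterion.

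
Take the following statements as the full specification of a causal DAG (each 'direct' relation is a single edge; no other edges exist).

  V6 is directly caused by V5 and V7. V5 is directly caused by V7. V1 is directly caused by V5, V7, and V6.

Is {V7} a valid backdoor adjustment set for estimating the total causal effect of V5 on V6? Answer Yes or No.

Backdoor paths from V5 to V6 (paths whose first edge points into V5):
  P1: V5 <- V7 -> V6
  P2: V5 <- V7 -> V1 <- V6
Condition 1 (no descendant of V5 in the set): holds — descendants of V5 are {V1, V6}; none are in {V7}.
Condition 2 (every backdoor path blocked by {V7}):
  P1: blocked at fork node V7 ∈ conditioning set.
  P2: blocked at fork node V7 ∈ conditioning set.
{V7} satisfies the backdoor criterion.

Yes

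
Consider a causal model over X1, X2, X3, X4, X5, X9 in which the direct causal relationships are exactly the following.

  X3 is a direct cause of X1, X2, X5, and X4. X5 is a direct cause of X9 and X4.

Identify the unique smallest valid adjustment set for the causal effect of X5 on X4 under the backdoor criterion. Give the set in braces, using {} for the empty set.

{X3}

Variables eligible for adjustment (non-descendants of X5, excluding X5 and X4): {X1, X2, X3}.
Backdoor paths from X5 to X4:
  P1: X5 <- X3 -> X4
The empty set is not sufficient: P1 (X5 <- X3 -> X4) has no collider blocking it and no conditioned non-collider, so it is open.
Try {X3}:
  P1: blocked at fork node X3 ∈ conditioning set.
{X3} contains no descendant of X5 and blocks every backdoor path.
No other singleton works — e.g. {X1} leaves P1 open — so {X3} is the unique smallest valid adjustment set.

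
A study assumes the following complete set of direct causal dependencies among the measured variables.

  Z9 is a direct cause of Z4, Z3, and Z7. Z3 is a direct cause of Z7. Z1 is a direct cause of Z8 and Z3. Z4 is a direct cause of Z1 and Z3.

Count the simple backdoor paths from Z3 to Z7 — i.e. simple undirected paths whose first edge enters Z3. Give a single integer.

A backdoor path from Z3 to Z7 is any simple undirected path whose first edge points into Z3 (i.e. leaves Z3 via a parent).
Parents of Z3: {Z1, Z4, Z9}.
Enumerating:
  P1: Z3 <- Z9 -> Z7
  P2: Z3 <- Z4 <- Z9 -> Z7
  P3: Z3 <- Z1 <- Z4 <- Z9 -> Z7
That exhausts the simple backdoor paths. Count: 3.

3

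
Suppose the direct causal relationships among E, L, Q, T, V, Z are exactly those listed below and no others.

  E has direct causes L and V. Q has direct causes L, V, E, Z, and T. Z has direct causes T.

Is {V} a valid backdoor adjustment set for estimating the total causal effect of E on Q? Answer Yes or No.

Backdoor paths from E to Q (paths whose first edge points into E):
  P1: E <- V -> Q
  P2: E <- L -> Q
Condition 1 (no descendant of E in the set): holds — descendants of E are {Q}; none are in {V}.
Condition 2 (every backdoor path blocked by {V}):
  P1: blocked at fork node V ∈ conditioning set.
  P2: open — no interior node is in the conditioning set.
{V} does not satisfy the backdoor criterion.

No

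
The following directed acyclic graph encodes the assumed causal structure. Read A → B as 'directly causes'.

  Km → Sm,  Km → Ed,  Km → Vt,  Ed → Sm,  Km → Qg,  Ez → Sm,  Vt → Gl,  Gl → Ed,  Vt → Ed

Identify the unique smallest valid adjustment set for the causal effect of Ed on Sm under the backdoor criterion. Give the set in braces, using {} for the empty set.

{Km}

Variables eligible for adjustment (non-descendants of Ed, excluding Ed and Sm): {Ez, Gl, Km, Qg, Vt}.
Backdoor paths from Ed to Sm:
  P1: Ed <- Km -> Sm
  P2: Ed <- Vt <- Km -> Sm
  P3: Ed <- Gl <- Vt <- Km -> Sm
The empty set is not sufficient: P1 (Ed <- Km -> Sm) has no collider blocking it and no conditioned non-collider, so it is open.
Try {Km}:
  P1: blocked at fork node Km ∈ conditioning set.
  P2: blocked at fork node Km ∈ conditioning set.
  P3: blocked at fork node Km ∈ conditioning set.
{Km} contains no descendant of Ed and blocks every backdoor path.
No other singleton works — e.g. {Qg} leaves P1 open — so {Km} is the unique smallest valid adjustment set.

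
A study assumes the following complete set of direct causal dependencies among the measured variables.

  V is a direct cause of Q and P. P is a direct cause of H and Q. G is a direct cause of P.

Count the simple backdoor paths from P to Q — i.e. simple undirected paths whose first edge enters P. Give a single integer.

A backdoor path from P to Q is any simple undirected path whose first edge points into P (i.e. leaves P via a parent).
Parents of P: {G, V}.
Enumerating:
  P1: P <- V -> Q
That exhausts the simple backdoor paths. Count: 1.

1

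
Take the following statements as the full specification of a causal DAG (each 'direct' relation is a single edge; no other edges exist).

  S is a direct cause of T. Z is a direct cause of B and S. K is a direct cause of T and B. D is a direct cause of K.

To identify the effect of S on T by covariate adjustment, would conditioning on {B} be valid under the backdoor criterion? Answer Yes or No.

Backdoor paths from S to T (paths whose first edge points into S):
  P1: S <- Z -> B <- K -> T
Condition 1 (no descendant of S in the set): holds — descendants of S are {T}; none are in {B}.
Condition 2 (every backdoor path blocked by {B}):
  P1: open — collider(s) B are conditioned on (or have a conditioned descendant) and no non-collider on the path is in the set.
{B} does not satisfy the backdoor criterion.

No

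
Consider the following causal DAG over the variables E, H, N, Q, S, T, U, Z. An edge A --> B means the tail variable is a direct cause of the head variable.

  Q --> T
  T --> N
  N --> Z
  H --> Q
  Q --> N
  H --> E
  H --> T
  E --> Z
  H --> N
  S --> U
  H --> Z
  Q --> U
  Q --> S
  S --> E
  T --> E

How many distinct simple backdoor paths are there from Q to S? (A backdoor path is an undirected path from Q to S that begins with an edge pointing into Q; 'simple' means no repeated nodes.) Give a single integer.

A backdoor path from Q to S is any simple undirected path whose first edge points into Q (i.e. leaves Q via a parent).
Parents of Q: {H}.
Enumerating:
  P1: Q <- H -> T -> N -> Z <- E <- S
  P2: Q <- H -> T -> E <- S
  P3: Q <- H -> N <- T -> E <- S
  P4: Q <- H -> N -> Z <- E <- S
  P5: Q <- H -> E <- S
  P6: Q <- H -> Z <- N <- T -> E <- S
  P7: Q <- H -> Z <- E <- S
That exhausts the simple backdoor paths. Count: 7.

7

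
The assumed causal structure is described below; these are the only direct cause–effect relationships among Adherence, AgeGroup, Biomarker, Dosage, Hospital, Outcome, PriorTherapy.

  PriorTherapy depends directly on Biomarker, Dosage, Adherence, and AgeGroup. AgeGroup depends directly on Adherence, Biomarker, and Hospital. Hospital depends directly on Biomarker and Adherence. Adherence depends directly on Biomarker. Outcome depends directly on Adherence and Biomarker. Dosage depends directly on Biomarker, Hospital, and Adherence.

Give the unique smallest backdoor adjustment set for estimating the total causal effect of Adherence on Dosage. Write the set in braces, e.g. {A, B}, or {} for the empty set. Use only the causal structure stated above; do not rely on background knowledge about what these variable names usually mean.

{Biomarker}

Variables eligible for adjustment (non-descendants of Adherence, excluding Adherence and Dosage): {Biomarker}.
Backdoor paths from Adherence to Dosage:
  P1: Adherence <- Biomarker -> Hospital -> AgeGroup -> PriorTherapy <- Dosage
  P2: Adherence <- Biomarker -> Hospital -> Dosage
  P3: Adherence <- Biomarker -> AgeGroup <- Hospital -> Dosage
  P4: Adherence <- Biomarker -> AgeGroup -> PriorTherapy <- Dosage
  P5: Adherence <- Biomarker -> Dosage
  P6: Adherence <- Biomarker -> PriorTherapy <- AgeGroup <- Hospital -> Dosage
  P7: Adherence <- Biomarker -> PriorTherapy <- Dosage
The empty set is not sufficient: P2 (Adherence <- Biomarker -> Hospital -> Dosage) has no collider blocking it and no conditioned non-collider, so it is open.
Try {Biomarker}:
  P1: blocked at fork node Biomarker ∈ conditioning set.
  P2: blocked at fork node Biomarker ∈ conditioning set.
  P3: blocked at fork node Biomarker ∈ conditioning set.
  P4: blocked at fork node Biomarker ∈ conditioning set.
  P5: blocked at fork node Biomarker ∈ conditioning set.
  P6: blocked at fork node Biomarker ∈ conditioning set.
  P7: blocked at fork node Biomarker ∈ conditioning set.
{Biomarker} contains no descendant of Adherence and blocks every backdoor path.
{Biomarker} is the unique smallest valid adjustment set.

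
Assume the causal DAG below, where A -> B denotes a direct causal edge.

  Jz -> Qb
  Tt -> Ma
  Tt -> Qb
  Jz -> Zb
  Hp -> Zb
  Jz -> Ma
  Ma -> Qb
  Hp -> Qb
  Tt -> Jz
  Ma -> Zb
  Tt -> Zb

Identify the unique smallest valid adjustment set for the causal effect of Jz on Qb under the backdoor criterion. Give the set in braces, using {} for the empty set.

Variables eligible for adjustment (non-descendants of Jz, excluding Jz and Qb): {Hp, Tt}.
Backdoor paths from Jz to Qb:
  P1: Jz <- Tt -> Ma -> Qb
  P2: Jz <- Tt -> Ma -> Zb <- Hp -> Qb
  P3: Jz <- Tt -> Qb
  P4: Jz <- Tt -> Zb <- Ma -> Qb
  P5: Jz <- Tt -> Zb <- Hp -> Qb
The empty set is not sufficient: P1 (Jz <- Tt -> Ma -> Qb) has no collider blocking it and no conditioned non-collider, so it is open.
Try {Tt}:
  P1: blocked at fork node Tt ∈ conditioning set.
  P2: blocked at fork node Tt ∈ conditioning set.
  P3: blocked at fork node Tt ∈ conditioning set.
  P4: blocked at fork node Tt ∈ conditioning set.
  P5: blocked at fork node Tt ∈ conditioning set.
{Tt} contains no descendant of Jz and blocks every backdoor path.
No other singleton works — e.g. {Hp} leaves P1 open — so {Tt} is the unique smallest valid adjustment set.

{Tt}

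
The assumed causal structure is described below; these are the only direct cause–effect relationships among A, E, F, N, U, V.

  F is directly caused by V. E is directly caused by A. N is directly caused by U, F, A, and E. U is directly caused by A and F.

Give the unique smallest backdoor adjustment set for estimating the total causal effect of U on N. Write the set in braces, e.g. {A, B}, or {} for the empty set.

{A, F}

Variables eligible for adjustment (non-descendants of U, excluding U and N): {A, E, F, V}.
Backdoor paths from U to N:
  P1: U <- A -> E -> N
  P2: U <- A -> N
  P3: U <- F -> N
The empty set is not sufficient: P1 (U <- A -> E -> N) has no collider blocking it and no conditioned non-collider, so it is open.
Try {A, F}:
  P1: blocked at fork node A ∈ conditioning set.
  P2: blocked at fork node A ∈ conditioning set.
  P3: blocked at fork node F ∈ conditioning set.
{A, F} contains no descendant of U and blocks every backdoor path.
Every element of {A, F} is needed (dropping A leaves P1 open; dropping F leaves P3 open), so no proper subset is valid.
Among all size-2 subsets of the eligible variables, only {A, F} blocks every backdoor path, so it is the unique smallest valid adjustment set.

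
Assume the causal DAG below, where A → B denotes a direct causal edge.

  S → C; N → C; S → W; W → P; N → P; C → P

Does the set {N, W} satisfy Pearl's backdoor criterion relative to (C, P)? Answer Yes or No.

Yes

Backdoor paths from C to P (paths whose first edge points into C):
  P1: C <- S -> W -> P
  P2: C <- N -> P
Condition 1 (no descendant of C in the set): holds — descendants of C are {P}; none are in {N, W}.
Condition 2 (every backdoor path blocked by {N, W}):
  P1: blocked at chain node W ∈ conditioning set.
  P2: blocked at fork node N ∈ conditioning set.
{N, W} satisfies the backdoor criterion.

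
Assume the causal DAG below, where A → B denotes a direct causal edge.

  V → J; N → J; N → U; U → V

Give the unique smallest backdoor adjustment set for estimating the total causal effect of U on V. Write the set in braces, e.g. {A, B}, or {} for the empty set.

{}

Variables eligible for adjustment (non-descendants of U, excluding U and V): {N}.
Backdoor paths from U to V:
  P1: U <- N -> J <- V
Each backdoor path contains an unconditioned collider, so every path is already blocked with the empty conditioning set:
  P1: blocked at collider J (neither it nor any descendant is in the conditioning set).
The empty set is therefore the unique smallest valid set.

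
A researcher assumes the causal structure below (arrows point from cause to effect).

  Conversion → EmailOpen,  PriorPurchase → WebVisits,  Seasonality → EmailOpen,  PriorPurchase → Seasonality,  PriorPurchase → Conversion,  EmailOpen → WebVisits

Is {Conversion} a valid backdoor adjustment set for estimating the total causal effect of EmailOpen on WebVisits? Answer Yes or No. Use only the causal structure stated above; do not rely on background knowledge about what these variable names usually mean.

No

Backdoor paths from EmailOpen to WebVisits (paths whose first edge points into EmailOpen):
  P1: EmailOpen <- Seasonality <- PriorPurchase -> WebVisits
  P2: EmailOpen <- Conversion <- PriorPurchase -> WebVisits
Condition 1 (no descendant of EmailOpen in the set): holds — descendants of EmailOpen are {WebVisits}; none are in {Conversion}.
Condition 2 (every backdoor path blocked by {Conversion}):
  P1: open — no interior node is in the conditioning set.
  P2: blocked at chain node Conversion ∈ conditioning set.
{Conversion} does not satisfy the backdoor criterion.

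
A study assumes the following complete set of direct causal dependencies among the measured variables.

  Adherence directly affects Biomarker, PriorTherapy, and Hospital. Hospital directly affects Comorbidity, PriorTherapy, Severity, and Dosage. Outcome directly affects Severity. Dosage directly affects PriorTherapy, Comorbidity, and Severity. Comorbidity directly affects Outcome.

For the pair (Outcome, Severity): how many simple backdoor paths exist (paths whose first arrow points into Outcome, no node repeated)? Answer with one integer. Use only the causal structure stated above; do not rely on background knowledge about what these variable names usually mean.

A backdoor path from Outcome to Severity is any simple undirected path whose first edge points into Outcome (i.e. leaves Outcome via a parent).
Parents of Outcome: {Comorbidity}.
Enumerating:
  P1: Outcome <- Comorbidity <- Hospital <- Adherence -> PriorTherapy <- Dosage -> Severity
  P2: Outcome <- Comorbidity <- Hospital -> Dosage -> Severity
  P3: Outcome <- Comorbidity <- Hospital -> PriorTherapy <- Dosage -> Severity
  P4: Outcome <- Comorbidity <- Hospital -> Severity
  P5: Outcome <- Comorbidity <- Dosage <- Hospital -> Severity
  P6: Outcome <- Comorbidity <- Dosage -> PriorTherapy <- Adherence -> Hospital -> Severity
  P7: Outcome <- Comorbidity <- Dosage -> PriorTherapy <- Hospital -> Severity
  P8: Outcome <- Comorbidity <- Dosage -> Severity
That exhausts the simple backdoor paths. Count: 8.

8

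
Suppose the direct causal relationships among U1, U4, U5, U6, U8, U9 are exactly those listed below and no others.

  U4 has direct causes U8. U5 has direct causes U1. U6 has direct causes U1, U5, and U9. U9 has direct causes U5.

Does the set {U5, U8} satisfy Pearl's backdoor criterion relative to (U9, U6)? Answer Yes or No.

Backdoor paths from U9 to U6 (paths whose first edge points into U9):
  P1: U9 <- U5 <- U1 -> U6
  P2: U9 <- U5 -> U6
Condition 1 (no descendant of U9 in the set): holds — descendants of U9 are {U6}; none are in {U5, U8}.
Condition 2 (every backdoor path blocked by {U5, U8}):
  P1: blocked at chain node U5 ∈ conditioning set.
  P2: blocked at fork node U5 ∈ conditioning set.
{U5, U8} satisfies the backdoor criterion.

Yes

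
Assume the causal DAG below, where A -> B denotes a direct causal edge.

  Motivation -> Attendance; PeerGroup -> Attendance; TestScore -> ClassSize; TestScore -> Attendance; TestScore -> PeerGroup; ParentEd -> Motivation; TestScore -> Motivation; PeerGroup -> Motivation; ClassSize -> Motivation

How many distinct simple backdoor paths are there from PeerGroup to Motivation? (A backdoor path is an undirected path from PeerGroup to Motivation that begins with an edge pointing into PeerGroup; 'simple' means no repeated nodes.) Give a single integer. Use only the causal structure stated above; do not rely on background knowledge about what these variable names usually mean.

3

A backdoor path from PeerGroup to Motivation is any simple undirected path whose first edge points into PeerGroup (i.e. leaves PeerGroup via a parent).
Parents of PeerGroup: {TestScore}.
Enumerating:
  P1: PeerGroup <- TestScore -> ClassSize -> Motivation
  P2: PeerGroup <- TestScore -> Motivation
  P3: PeerGroup <- TestScore -> Attendance <- Motivation
That exhausts the simple backdoor paths. Count: 3.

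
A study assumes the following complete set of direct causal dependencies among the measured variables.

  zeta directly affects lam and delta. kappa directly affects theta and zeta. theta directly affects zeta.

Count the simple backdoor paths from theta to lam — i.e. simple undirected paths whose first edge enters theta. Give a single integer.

1

A backdoor path from theta to lam is any simple undirected path whose first edge points into theta (i.e. leaves theta via a parent).
Parents of theta: {kappa}.
Enumerating:
  P1: theta <- kappa -> zeta -> lam
That exhausts the simple backdoor paths. Count: 1.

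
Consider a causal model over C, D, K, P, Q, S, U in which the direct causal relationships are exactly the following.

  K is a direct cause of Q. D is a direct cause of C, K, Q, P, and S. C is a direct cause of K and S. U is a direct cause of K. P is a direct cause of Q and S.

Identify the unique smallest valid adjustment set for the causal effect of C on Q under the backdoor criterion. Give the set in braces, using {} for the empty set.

Variables eligible for adjustment (non-descendants of C, excluding C and Q): {D, P, U}.
Backdoor paths from C to Q:
  P1: C <- D -> P -> Q
  P2: C <- D -> S <- P -> Q
  P3: C <- D -> K -> Q
  P4: C <- D -> Q
The empty set is not sufficient: P1 (C <- D -> P -> Q) has no collider blocking it and no conditioned non-collider, so it is open.
Try {D}:
  P1: blocked at fork node D ∈ conditioning set.
  P2: blocked at fork node D ∈ conditioning set.
  P3: blocked at fork node D ∈ conditioning set.
  P4: blocked at fork node D ∈ conditioning set.
{D} contains no descendant of C and blocks every backdoor path.
No other singleton works — e.g. {P} leaves P3 open — so {D} is the unique smallest valid adjustment set.

{D}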